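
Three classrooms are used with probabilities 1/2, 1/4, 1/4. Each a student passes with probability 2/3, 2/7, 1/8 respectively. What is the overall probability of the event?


P(A) = P(A|B1)P(B1) + P(A|B2)P(B2) + P(A|B3)P(B3)
= 2/3*1/2 + 2/7*1/4 + 1/8*1/4
= 1/3 + 1/14 + 1/32 = 293/672

293/672


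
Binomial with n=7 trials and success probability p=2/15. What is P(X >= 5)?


P(X>=5) = P(X=5) + P(X=6) + P(X=7)
= 37856/56953125 + 5824/170859375 + 128/170859375
= 2656/3796875

2656/3796875


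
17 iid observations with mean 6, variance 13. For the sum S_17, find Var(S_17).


By independence, Var(S_n) = n*Var(X_1) = 17*13 = 221

221


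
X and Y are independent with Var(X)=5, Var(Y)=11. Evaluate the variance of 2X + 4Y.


Independence => Cov(X,Y)=0
Var(2X + 4Y) = 2^2*Var(X) + 4^2*Var(Y)
= 4*5 + 16*11 = 196

196


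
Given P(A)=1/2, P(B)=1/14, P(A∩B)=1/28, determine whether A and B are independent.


P(A)*P(B) = 1/2*1/14 = 1/28
P(A∩B) = 1/28, which equals P(A)P(B), so independent

Yes, A and B are independent


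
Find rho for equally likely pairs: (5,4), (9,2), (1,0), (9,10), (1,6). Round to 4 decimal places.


Cov(X,Y) = 4.8000, Var(X) = 12.8000, Var(Y) = 11.8400
rho = Cov/(sqrt(VarX)*sqrt(VarY)) = 0.3899

0.3899


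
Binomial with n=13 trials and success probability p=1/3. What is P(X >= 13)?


P(X>=13) = P(X=13)
= 1/1594323
= 1/1594323

1/1594323


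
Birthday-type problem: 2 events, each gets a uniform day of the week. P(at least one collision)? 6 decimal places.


P(all different) = prod((7-i)/7 for i=0..1) = 0.857143
P(at least one match) = 1 - 0.857143 = 0.142857

0.142857


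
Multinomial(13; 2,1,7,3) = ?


13! = 6227020800
Denominator: 2!=2 * 1!=1 * 7!=5040 * 3!=6
Coefficient = 6227020800 / 60480 = 102960

102960


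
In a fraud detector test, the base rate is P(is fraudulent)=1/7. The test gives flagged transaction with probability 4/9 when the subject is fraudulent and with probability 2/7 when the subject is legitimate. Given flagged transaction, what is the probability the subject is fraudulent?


P(A) = P(A|B)P(B) + P(A|B')P(B') = 4/9*1/7 + 2/7*6/7 = 136/441
P(B|A) = P(A|B)P(B)/P(A) = (4/63)/(136/441) = 7/34

7/34


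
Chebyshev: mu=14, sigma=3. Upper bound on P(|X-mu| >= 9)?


k = 9/3 = 3
Chebyshev: P(|X-mu| >= k*sigma) <= 1/k^2 = 1/3^2 = 1/9

1/9


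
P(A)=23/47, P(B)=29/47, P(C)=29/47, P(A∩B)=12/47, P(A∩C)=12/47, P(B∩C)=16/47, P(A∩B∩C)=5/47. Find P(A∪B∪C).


P(A∪B∪C) = P(A)+P(B)+P(C) - P(AB)-P(AC)-P(BC) + P(ABC)
= 23/47+29/47+29/47 - 12/47-12/47-16/47 + 5/47
= 46/47

46/47


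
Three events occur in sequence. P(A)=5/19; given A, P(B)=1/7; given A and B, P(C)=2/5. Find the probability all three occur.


P(A∩B∩C) = P(A) * P(B|A) * P(C|A∩B)
= 5/19 * 1/7 * 2/5
= 5/133 * 2/5 = 2/133

2/133


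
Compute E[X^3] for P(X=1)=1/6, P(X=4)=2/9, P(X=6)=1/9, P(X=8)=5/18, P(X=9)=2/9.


E[X^3] = sum(g(x)*P(x))
= 1*1/6 + 64*2/9 + 216*1/9 + 512*5/18 + 729*2/9
= 6167/18

6167/18


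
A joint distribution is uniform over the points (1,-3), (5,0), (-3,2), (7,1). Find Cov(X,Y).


E[X]=5/2, E[Y]=0, E[XY]=-1/2
Cov(X,Y) = E[XY] - E[X]E[Y] = -1/2 - 5/2*0 = -1/2

-1/2


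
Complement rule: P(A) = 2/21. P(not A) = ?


P(A') = 1 - P(A) = 1 - 2/21 = 19/21

19/21


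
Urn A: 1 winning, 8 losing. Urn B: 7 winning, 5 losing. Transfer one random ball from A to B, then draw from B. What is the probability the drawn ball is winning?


P(transfer winning) = 1/9; P(transfer losing) = 8/9
If winning transferred: Urn II has 8 winning of 13, so P(winning|winning moved) = 8/13
If losing transferred: Urn II has 7 winning of 13, so P(winning|losing moved) = 7/13
By total probability: P(winning) = 1/9*8/13 + 8/9*7/13 = 64/117

64/117


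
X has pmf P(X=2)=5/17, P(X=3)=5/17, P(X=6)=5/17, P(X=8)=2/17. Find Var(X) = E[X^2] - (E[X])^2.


E[X] = 71/17, E[X^2] = 373/17
Var(X) = E[X^2] - (E[X])^2 = 373/17 - (71/17)^2 = 1300/289

1300/289


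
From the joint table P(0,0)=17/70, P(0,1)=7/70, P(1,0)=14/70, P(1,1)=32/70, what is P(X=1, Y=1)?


Read from table: P(X=1, Y=1) = 32/70 = 16/35

16/35


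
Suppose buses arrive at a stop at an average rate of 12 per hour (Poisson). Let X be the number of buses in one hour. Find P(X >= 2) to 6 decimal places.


P(X>=2) = 1 - P(X<=1) = 1 - (e^(-12)*12^0/0! + e^(-12)*12^1/1!)
≈ 1 - (0.0000061442 + 0.0000737305)
= 1 - 0.0000798747 = 0.9999201253
≈ 0.999920

0.999920


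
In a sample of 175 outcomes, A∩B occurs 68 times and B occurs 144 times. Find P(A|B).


P(A|B) = P(A∩B)/P(B) = (68/175)/(144/175) = 68/144 = 17/36

17/36


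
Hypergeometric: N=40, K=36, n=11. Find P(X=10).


P(X=10) = C(36,10)*C(4,1) / C(40,11)
= 254186856*4 / 2311801440
= 1016747424/2311801440 = 20097/45695

20097/45695


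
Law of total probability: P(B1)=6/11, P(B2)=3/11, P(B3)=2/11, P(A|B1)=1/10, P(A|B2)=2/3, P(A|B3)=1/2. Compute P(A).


P(A) = P(A|B1)P(B1) + P(A|B2)P(B2) + P(A|B3)P(B3)
= 1/10*6/11 + 2/3*3/11 + 1/2*2/11
= 3/55 + 2/11 + 1/11 = 18/55

18/55


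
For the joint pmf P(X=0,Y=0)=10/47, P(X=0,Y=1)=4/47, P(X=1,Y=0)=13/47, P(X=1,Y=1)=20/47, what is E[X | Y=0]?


P(Y=0) = 23/47
E[X|Y=0] = (0*10 + 1*13)/23 = 13/23

13/23


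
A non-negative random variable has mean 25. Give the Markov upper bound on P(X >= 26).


Markov: P(X >= a) <= E[X]/a
P(X >= 26) <= 25/26

25/26


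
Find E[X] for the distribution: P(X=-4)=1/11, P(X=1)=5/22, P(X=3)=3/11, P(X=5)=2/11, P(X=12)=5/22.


E[X] = sum(x * P(x))
= -4*1/11 + 1*5/22 + 3*3/11 + 5*2/11 + 12*5/22
= 95/22

95/22


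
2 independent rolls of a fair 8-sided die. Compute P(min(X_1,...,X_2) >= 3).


P(min >= 3) = P(all X_i >= 3) = (P(X_1 >= 3))^2
= (6/8)^2 = (3/4)^2 = 9/16

9/16


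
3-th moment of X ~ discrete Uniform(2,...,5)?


E[X^3] = (1/4) * sum(x^3 for x=2..5)
= 224/4 = 56

56


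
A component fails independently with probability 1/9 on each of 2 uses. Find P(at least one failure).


P(at least one) = 1 - P(none)
P(none) = (1 - 1/9)^2 = (8/9)^2 = 64/81
P(at least one) = 1 - 64/81 = 17/81

17/81


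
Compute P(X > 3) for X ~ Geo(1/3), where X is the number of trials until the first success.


P(X > 3) = P(first 3 trials all fail) = (1-p)^3 = (2/3)^3 = 8/27

8/27


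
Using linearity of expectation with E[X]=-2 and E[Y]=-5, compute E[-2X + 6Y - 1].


E[-2X + 6Y - 1] = -2*E[X] + 6*E[Y] - 1
= (-2)*(-2) + (6)*(-5) + (-1)
= 4 - 30 - 1 = -27

-27


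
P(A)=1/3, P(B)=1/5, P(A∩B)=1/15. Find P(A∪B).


P(A∪B) = P(A) + P(B) - P(A∩B)
= 1/3 + 1/5 - 1/15 = 7/15

7/15


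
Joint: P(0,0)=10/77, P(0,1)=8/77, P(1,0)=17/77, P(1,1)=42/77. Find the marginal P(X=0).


P(X=0) = P(0,0)+P(0,1) = 10/77 + 8/77 = 18/77

18/77


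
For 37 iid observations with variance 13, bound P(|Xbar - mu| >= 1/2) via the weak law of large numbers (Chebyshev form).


Var(Xbar) = Var(X)/n = 13/37
Chebyshev: P(|Xbar-mu| >= 1/2) <= Var(Xbar)/(1/2)^2 = (13/37)/(1/4) = 52/37
Bound exceeds 1, so trivial bound: 1

1


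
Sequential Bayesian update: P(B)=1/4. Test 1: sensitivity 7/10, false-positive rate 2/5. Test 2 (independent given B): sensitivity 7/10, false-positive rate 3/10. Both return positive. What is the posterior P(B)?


After test 1: P(+) = 7/10*1/4 + 2/5*3/4 = 19/40
P(B|+) = (7/40)/(19/40) = 7/19
After test 2 (use post1 as new prior): P(+) = 7/10*7/19 + 3/10*12/19 = 17/38
P(B|+,+) = (49/190)/(17/38) = 49/85

49/85


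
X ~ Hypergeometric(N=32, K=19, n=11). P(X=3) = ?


P(X=3) = C(19,3)*C(13,8) / C(32,11)
= 969*1287 / 129024480
= 1247103/129024480 = 31977/3308320

31977/3308320


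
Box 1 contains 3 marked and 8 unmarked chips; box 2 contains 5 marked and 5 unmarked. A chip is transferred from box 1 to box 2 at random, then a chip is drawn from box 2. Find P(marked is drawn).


P(transfer marked) = 3/11; P(transfer unmarked) = 8/11
If marked transferred: Urn II has 6 marked of 11, so P(marked|marked moved) = 6/11
If unmarked transferred: Urn II has 5 marked of 11, so P(marked|unmarked moved) = 5/11
By total probability: P(marked) = 3/11*6/11 + 8/11*5/11 = 58/121

58/121


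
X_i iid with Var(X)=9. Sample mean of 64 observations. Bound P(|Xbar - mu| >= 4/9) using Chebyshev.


Var(Xbar) = Var(X)/n = 9/64
Chebyshev: P(|Xbar-mu| >= 4/9) <= Var(Xbar)/(4/9)^2 = (9/64)/(16/81) = 729/1024

729/1024


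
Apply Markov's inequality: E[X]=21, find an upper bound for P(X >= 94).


Markov: P(X >= a) <= E[X]/a
P(X >= 94) <= 21/94

21/94


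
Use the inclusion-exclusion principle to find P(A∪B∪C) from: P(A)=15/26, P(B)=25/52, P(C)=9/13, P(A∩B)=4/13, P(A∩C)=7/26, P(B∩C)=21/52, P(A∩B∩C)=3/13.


P(A∪B∪C) = P(A)+P(B)+P(C) - P(AB)-P(AC)-P(BC) + P(ABC)
= 15/26+25/52+9/13 - 4/13-7/26-21/52 + 3/13
= 1

1


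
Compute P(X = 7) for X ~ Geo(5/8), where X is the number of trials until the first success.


P(X=7) = (1-p)^6 * p = (3/8)^6 * 5/8
= 729/262144 * 5/8 = 3645/2097152

3645/2097152


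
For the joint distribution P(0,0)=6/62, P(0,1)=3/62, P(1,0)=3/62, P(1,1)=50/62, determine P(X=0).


P(X=0) = P(0,0)+P(0,1) = 6/62 + 3/62 = 9/62

9/62


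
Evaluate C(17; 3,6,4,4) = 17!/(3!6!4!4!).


17! = 355687428096000
Denominator: 3!=6 * 6!=720 * 4!=24 * 4!=24
Coefficient = 355687428096000 / 2488320 = 142942800

142942800


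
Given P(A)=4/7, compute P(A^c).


P(A') = 1 - P(A) = 1 - 4/7 = 3/7

3/7


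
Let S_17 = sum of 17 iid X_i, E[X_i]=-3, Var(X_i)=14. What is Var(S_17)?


By independence, Var(S_n) = n*Var(X_1) = 17*14 = 238

238


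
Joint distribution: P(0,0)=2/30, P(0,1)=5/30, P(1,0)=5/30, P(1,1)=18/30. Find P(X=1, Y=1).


Read from table: P(X=1, Y=1) = 18/30 = 3/5

3/5


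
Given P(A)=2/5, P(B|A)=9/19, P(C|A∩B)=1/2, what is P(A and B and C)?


P(A∩B∩C) = P(A) * P(B|A) * P(C|A∩B)
= 2/5 * 9/19 * 1/2
= 18/95 * 1/2 = 9/95

9/95


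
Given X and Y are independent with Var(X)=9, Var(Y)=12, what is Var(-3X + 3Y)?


Independence => Cov(X,Y)=0
Var(-3X + 3Y) = (-3)^2*Var(X) + 3^2*Var(Y)
= 9*9 + 9*12 = 189

189


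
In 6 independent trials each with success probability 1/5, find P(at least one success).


P(at least one) = 1 - P(none)
P(none) = (1 - 1/5)^6 = (4/5)^6 = 4096/15625
P(at least one) = 1 - 4096/15625 = 11529/15625

11529/15625


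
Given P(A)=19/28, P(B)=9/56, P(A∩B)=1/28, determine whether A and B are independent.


P(A)*P(B) = 19/28*9/56 = 171/1568
P(A∩B) = 1/28 != 171/1568, so not independent

No, A and B are not independent


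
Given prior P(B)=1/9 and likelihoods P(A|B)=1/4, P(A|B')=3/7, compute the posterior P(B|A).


P(A) = P(A|B)P(B) + P(A|B')P(B') = 1/4*1/9 + 3/7*8/9 = 103/252
P(B|A) = P(A|B)P(B)/P(A) = (1/36)/(103/252) = 7/103

7/103


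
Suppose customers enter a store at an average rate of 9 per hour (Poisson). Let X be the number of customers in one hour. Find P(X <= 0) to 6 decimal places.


P(X<=0) = e^(-9)*9^0/0!
≈ 0.0001234098
≈ 0.000123

0.000123


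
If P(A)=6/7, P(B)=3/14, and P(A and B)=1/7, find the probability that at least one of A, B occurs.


P(A∪B) = P(A) + P(B) - P(A∩B)
= 6/7 + 3/14 - 1/7 = 13/14

13/14


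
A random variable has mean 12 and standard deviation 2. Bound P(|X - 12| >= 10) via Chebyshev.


k = 10/2 = 5
Chebyshev: P(|X-mu| >= k*sigma) <= 1/k^2 = 1/5^2 = 1/25

1/25


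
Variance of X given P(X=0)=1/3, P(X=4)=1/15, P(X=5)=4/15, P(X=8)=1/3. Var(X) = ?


E[X] = 64/15, E[X^2] = 436/15
Var(X) = E[X^2] - (E[X])^2 = 436/15 - (64/15)^2 = 2444/225

2444/225


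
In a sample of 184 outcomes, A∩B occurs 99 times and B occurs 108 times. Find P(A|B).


P(A|B) = P(A∩B)/P(B) = (99/184)/(108/184) = 99/108 = 11/12

11/12


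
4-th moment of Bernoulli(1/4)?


For Bernoulli: X in {0,1}
E[X^4] = 0^4*(1-1/4) + 1^4*1/4 = 1/4

1/4


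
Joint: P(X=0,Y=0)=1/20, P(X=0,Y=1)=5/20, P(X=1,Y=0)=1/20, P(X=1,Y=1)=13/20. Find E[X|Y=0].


P(Y=0) = 2/20
E[X|Y=0] = (0*1 + 1*1)/2 = 1/2

1/2


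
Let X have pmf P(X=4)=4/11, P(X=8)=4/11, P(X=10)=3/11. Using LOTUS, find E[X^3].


E[X^3] = sum(g(x)*P(x))
= 64*4/11 + 512*4/11 + 1000*3/11
= 5304/11

5304/11


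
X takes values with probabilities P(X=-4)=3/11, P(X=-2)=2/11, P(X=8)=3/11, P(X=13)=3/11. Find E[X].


E[X] = sum(x * P(x))
= -4*3/11 - 2*2/11 + 8*3/11 + 13*3/11
= 47/11

47/11


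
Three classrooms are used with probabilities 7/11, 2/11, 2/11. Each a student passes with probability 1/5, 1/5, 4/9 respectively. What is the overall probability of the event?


P(A) = P(A|B1)P(B1) + P(A|B2)P(B2) + P(A|B3)P(B3)
= 1/5*7/11 + 1/5*2/11 + 4/9*2/11
= 7/55 + 2/55 + 8/99 = 11/45

11/45


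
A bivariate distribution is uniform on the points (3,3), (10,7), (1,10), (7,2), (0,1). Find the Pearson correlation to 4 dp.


Cov(X,Y) = 1.2800, Var(X) = 14.1600, Var(Y) = 11.4400
rho = Cov/(sqrt(VarX)*sqrt(VarY)) = 0.1006

0.1006


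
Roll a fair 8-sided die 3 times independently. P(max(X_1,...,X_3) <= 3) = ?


P(max <= 3) = P(all X_i <= 3) = (P(X_1 <= 3))^3
= (3/8)^3 = 27/512

27/512


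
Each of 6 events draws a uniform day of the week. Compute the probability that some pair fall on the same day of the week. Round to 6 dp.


P(all different) = prod((7-i)/7 for i=0..5) = 0.042839
P(at least one match) = 1 - 0.042839 = 0.957161

0.957161


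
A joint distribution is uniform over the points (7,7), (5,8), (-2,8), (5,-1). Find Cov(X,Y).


E[X]=15/4, E[Y]=11/2, E[XY]=17
Cov(X,Y) = E[XY] - E[X]E[Y] = 17 - 15/4*11/2 = -29/8

-29/8


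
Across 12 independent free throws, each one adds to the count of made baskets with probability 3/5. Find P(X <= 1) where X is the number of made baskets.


P(X<=1) = P(X=0) + P(X=1)
= 4096/244140625 + 73728/244140625
= 77824/244140625

77824/244140625


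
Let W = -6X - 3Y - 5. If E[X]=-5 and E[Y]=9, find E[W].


E[-6X - 3Y - 5] = -6*E[X] - 3*E[Y] - 5
= (-6)*(-5) + (-3)*(9) + (-5)
= 30 - 27 - 5 = -2

-2


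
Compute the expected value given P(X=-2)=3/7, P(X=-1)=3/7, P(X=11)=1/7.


E[X] = sum(x * P(x))
= -2*3/7 - 1*3/7 + 11*1/7
= 2/7

2/7


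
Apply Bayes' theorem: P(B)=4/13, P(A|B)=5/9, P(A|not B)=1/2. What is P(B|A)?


P(A) = P(A|B)P(B) + P(A|B')P(B') = 5/9*4/13 + 1/2*9/13 = 121/234
P(B|A) = P(A|B)P(B)/P(A) = (20/117)/(121/234) = 40/121

40/121


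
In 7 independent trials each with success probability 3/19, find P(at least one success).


P(at least one) = 1 - P(none)
P(none) = (1 - 3/19)^7 = (16/19)^7 = 268435456/893871739
P(at least one) = 1 - 268435456/893871739 = 625436283/893871739

625436283/893871739


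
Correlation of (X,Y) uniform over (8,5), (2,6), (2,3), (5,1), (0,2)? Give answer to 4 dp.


Cov(X,Y) = 1.0400, Var(X) = 7.8400, Var(Y) = 3.4400
rho = Cov/(sqrt(VarX)*sqrt(VarY)) = 0.2003

0.2003


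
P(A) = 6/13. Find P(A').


P(A') = 1 - P(A) = 1 - 6/13 = 7/13

7/13


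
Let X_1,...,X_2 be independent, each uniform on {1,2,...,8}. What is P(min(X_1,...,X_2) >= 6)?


P(min >= 6) = P(all X_i >= 6) = (P(X_1 >= 6))^2
= (3/8)^2 = 9/64

9/64


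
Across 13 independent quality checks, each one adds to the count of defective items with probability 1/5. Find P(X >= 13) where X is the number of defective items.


P(X>=13) = P(X=13)
= 1/1220703125
= 1/1220703125

1/1220703125


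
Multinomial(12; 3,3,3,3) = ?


12! = 479001600
Denominator: 3!=6 * 3!=6 * 3!=6 * 3!=6
Coefficient = 479001600 / 1296 = 369600

369600


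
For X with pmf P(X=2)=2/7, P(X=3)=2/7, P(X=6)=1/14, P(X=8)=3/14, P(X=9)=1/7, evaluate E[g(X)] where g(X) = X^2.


E[X^2] = sum(g(x)*P(x))
= 4*2/7 + 9*2/7 + 36*1/14 + 64*3/14 + 81*1/7
= 221/7

221/7


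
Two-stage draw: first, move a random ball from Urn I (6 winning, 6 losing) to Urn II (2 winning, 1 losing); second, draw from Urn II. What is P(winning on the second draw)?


P(transfer winning) = 6/12 = 1/2; P(transfer losing) = 1/2
If winning transferred: Urn II has 3 winning of 4, so P(winning|winning moved) = 3/4
If losing transferred: Urn II has 2 winning of 4, so P(winning|losing moved) = 1/2
By total probability: P(winning) = 1/2*3/4 + 1/2*1/2 = 5/8

5/8


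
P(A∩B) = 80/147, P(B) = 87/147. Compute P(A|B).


P(A|B) = P(A∩B)/P(B) = (80/147)/(87/147) = 80/87

80/87


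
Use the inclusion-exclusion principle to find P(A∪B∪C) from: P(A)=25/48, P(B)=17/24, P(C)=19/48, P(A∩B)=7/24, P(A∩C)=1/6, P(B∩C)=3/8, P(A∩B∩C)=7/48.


P(A∪B∪C) = P(A)+P(B)+P(C) - P(AB)-P(AC)-P(BC) + P(ABC)
= 25/48+17/24+19/48 - 7/24-1/6-3/8 + 7/48
= 15/16

15/16


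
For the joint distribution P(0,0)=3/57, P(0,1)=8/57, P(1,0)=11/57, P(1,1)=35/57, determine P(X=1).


P(X=1) = P(1,0)+P(1,1) = 11/57 + 35/57 = 46/57

46/57


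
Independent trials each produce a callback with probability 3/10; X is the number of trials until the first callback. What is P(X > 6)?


P(X > 6) = P(first 6 trials all fail) = (1-p)^6 = (7/10)^6 = 117649/1000000

117649/1000000


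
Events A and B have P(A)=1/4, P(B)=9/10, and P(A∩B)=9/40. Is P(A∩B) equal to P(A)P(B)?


P(A)*P(B) = 1/4*9/10 = 9/40
P(A∩B) = 9/40, which equals P(A)P(B), so independent

Yes, A and B are independent


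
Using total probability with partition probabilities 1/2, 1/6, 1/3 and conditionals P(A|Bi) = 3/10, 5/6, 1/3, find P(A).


P(A) = P(A|B1)P(B1) + P(A|B2)P(B2) + P(A|B3)P(B3)
= 3/10*1/2 + 5/6*1/6 + 1/3*1/3
= 3/20 + 5/36 + 1/9 = 2/5

2/5


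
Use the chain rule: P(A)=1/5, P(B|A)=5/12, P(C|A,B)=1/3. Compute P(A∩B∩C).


P(A∩B∩C) = P(A) * P(B|A) * P(C|A∩B)
= 1/5 * 5/12 * 1/3
= 1/12 * 1/3 = 1/36

1/36


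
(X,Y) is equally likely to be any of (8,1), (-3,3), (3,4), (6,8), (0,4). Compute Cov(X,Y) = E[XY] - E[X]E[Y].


E[X]=14/5, E[Y]=4, E[XY]=59/5
Cov(X,Y) = E[XY] - E[X]E[Y] = 59/5 - 14/5*4 = 3/5

3/5


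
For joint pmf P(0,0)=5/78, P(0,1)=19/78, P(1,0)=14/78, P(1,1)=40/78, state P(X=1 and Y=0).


Read from table: P(X=1, Y=0) = 14/78 = 7/39

7/39


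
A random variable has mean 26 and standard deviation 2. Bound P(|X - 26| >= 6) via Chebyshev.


k = 6/2 = 3
Chebyshev: P(|X-mu| >= k*sigma) <= 1/k^2 = 1/3^2 = 1/9

1/9


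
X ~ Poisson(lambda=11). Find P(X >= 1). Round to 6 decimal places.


P(X>=1) = 1 - P(X<=0) = 1 - (e^(-11)*11^0/0!)
≈ 1 - 0.0000167017 = 0.9999832983
≈ 0.999983

0.999983


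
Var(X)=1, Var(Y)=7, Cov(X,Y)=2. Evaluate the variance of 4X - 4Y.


Var(4X - 4Y) = 4^2*Var(X) + (-4)^2*Var(Y) + 2*4*(-4)*Cov(X,Y)
= 16*1 + 16*7 - 32*2
= 16 + 112 - 64 = 64

64


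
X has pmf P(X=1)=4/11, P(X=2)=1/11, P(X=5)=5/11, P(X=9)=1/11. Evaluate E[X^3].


E[X^3] = sum(x^3 * P(x))
= 1*4/11 + 8*1/11 + 125*5/11 + 729*1/11
= 1366/11

1366/11


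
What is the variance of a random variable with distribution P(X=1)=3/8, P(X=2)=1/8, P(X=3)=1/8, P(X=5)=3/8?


E[X] = 23/8, E[X^2] = 91/8
Var(X) = E[X^2] - (E[X])^2 = 91/8 - (23/8)^2 = 199/64

199/64


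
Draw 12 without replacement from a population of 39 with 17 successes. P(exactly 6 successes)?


P(X=6) = C(17,6)*C(22,6) / C(39,12)
= 12376*74613 / 3910797436
= 923410488/3910797436 = 7854/33263

7854/33263


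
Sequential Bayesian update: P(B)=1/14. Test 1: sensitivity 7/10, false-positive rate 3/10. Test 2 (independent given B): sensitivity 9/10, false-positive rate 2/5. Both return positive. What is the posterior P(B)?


After test 1: P(+) = 7/10*1/14 + 3/10*13/14 = 23/70
P(B|+) = (1/20)/(23/70) = 7/46
After test 2 (use post1 as new prior): P(+) = 9/10*7/46 + 2/5*39/46 = 219/460
P(B|+,+) = (63/460)/(219/460) = 21/73

21/73


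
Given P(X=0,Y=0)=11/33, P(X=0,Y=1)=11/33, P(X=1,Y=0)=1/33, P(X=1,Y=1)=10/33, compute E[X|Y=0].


P(Y=0) = 12/33
E[X|Y=0] = (0*11 + 1*1)/12 = 1/12

1/12


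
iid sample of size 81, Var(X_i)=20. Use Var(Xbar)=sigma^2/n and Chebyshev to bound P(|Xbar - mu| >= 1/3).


Var(Xbar) = Var(X)/n = 20/81
Chebyshev: P(|Xbar-mu| >= 1/3) <= Var(Xbar)/(1/3)^2 = (20/81)/(1/9) = 20/9
Bound exceeds 1, so trivial bound: 1

1


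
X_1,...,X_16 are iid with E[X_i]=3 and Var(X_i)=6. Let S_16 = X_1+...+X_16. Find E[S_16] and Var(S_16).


E[S_n] = n*mu = 16*3 = 48
Var(S_n) = n*sigma^2 = 16*6 = 96

E[S_16]=48, Var(S_16)=96


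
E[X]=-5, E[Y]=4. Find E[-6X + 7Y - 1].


E[-6X + 7Y - 1] = -6*E[X] + 7*E[Y] - 1
= (-6)*(-5) + (7)*(4) + (-1)
= 30 + 28 - 1 = 57

57


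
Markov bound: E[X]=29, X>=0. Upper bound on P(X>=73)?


Markov: P(X >= a) <= E[X]/a
P(X >= 73) <= 29/73

29/73


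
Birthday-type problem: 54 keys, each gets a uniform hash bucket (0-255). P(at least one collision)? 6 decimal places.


P(all different) = prod((256-i)/256 for i=0..53) = 0.002415
P(at least one match) = 1 - 0.002415 = 0.997585

0.997585


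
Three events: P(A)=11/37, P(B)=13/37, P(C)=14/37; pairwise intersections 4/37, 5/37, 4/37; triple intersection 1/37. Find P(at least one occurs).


P(A∪B∪C) = P(A)+P(B)+P(C) - P(AB)-P(AC)-P(BC) + P(ABC)
= 11/37+13/37+14/37 - 4/37-5/37-4/37 + 1/37
= 26/37

26/37


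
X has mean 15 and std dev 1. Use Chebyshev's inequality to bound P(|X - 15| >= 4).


k = 4/1 = 4
Chebyshev: P(|X-mu| >= k*sigma) <= 1/k^2 = 1/4^2 = 1/16

1/16


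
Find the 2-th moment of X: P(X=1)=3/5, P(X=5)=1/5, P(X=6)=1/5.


E[X^2] = sum(x^2 * P(x))
= 1*3/5 + 25*1/5 + 36*1/5
= 64/5

64/5


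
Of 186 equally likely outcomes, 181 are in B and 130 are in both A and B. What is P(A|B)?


P(A|B) = P(A∩B)/P(B) = (130/186)/(181/186) = 130/181

130/181


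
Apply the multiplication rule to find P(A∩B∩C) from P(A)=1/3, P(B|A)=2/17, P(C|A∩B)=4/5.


P(A∩B∩C) = P(A) * P(B|A) * P(C|A∩B)
= 1/3 * 2/17 * 4/5
= 2/51 * 4/5 = 8/255

8/255


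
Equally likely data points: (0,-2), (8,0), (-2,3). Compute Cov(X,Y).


E[X]=2, E[Y]=1/3, E[XY]=-2
Cov(X,Y) = E[XY] - E[X]E[Y] = -2 - 2*1/3 = -8/3

-8/3


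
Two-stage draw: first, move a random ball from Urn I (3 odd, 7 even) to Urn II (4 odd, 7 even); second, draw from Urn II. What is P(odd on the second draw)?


P(transfer odd) = 3/10; P(transfer even) = 7/10
If odd transferred: Urn II has 5 odd of 12, so P(odd|odd moved) = 5/12
If even transferred: Urn II has 4 odd of 12, so P(odd|even moved) = 1/3
By total probability: P(odd) = 3/10*5/12 + 7/10*1/3 = 43/120

43/120


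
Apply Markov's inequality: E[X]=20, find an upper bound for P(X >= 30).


Markov: P(X >= a) <= E[X]/a
P(X >= 30) <= 20/30 = 2/3

2/3


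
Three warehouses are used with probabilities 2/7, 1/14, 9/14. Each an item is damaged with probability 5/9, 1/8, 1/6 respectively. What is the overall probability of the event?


P(A) = P(A|B1)P(B1) + P(A|B2)P(B2) + P(A|B3)P(B3)
= 5/9*2/7 + 1/8*1/14 + 1/6*9/14
= 10/63 + 1/112 + 3/28 = 277/1008

277/1008


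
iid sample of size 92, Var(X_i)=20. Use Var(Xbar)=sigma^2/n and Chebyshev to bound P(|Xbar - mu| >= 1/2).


Var(Xbar) = Var(X)/n = 20/92
Chebyshev: P(|Xbar-mu| >= 1/2) <= Var(Xbar)/(1/2)^2 = (5/23)/(1/4) = 20/23

20/23


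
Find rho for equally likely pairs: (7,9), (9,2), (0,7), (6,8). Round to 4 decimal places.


Cov(X,Y) = -3.5000, Var(X) = 11.2500, Var(Y) = 7.2500
rho = Cov/(sqrt(VarX)*sqrt(VarY)) = -0.3875

-0.3875


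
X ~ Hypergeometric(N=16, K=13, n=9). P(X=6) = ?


P(X=6) = C(13,6)*C(3,3) / C(16,9)
= 1716*1 / 11440
= 1716/11440 = 3/20

3/20


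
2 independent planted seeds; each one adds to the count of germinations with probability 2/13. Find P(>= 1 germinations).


P(at least one) = 1 - P(none)
P(none) = (1 - 2/13)^2 = (11/13)^2 = 121/169
P(at least one) = 1 - 121/169 = 48/169

48/169


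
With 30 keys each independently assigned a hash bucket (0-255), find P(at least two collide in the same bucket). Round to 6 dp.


P(all different) = prod((256-i)/256 for i=0..29) = 0.170584
P(at least one match) = 1 - 0.170584 = 0.829416

0.829416


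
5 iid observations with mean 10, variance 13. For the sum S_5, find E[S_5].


E[S_n] = n*E[X_1] = 5*10 = 50

50


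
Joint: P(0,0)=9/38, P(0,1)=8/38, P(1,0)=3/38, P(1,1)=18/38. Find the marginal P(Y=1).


P(Y=1) = P(0,1)+P(1,1) = 8/38 + 18/38 = 26/38 = 13/19

13/19


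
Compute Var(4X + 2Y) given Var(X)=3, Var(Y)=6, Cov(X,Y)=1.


Var(4X + 2Y) = 4^2*Var(X) + 2^2*Var(Y) + 2*4*2*Cov(X,Y)
= 16*3 + 4*6 + 16*1
= 48 + 24 + 16 = 88

88


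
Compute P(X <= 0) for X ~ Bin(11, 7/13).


P(X<=0) = P(X=0)
= 362797056/1792160394037
= 362797056/1792160394037

362797056/1792160394037


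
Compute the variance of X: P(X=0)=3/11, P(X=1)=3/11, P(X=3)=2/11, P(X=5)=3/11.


E[X] = 24/11, E[X^2] = 96/11
Var(X) = E[X^2] - (E[X])^2 = 96/11 - (24/11)^2 = 480/121

480/121


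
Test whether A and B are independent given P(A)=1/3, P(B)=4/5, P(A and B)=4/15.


P(A)*P(B) = 1/3*4/5 = 4/15
P(A∩B) = 4/15, which equals P(A)P(B), so independent

Yes, A and B are independent


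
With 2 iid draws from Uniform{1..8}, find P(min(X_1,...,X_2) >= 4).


P(min >= 4) = P(all X_i >= 4) = (P(X_1 >= 4))^2
= (5/8)^2 = 25/64

25/64


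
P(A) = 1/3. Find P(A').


P(A') = 1 - P(A) = 1 - 1/3 = 2/3

2/3


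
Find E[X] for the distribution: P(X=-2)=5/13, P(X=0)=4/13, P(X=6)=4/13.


E[X] = sum(x * P(x))
= -2*5/13 + 0*4/13 + 6*4/13
= 14/13

14/13


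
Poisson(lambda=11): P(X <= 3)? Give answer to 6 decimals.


P(X<=3) = e^(-11)*11^0/0! + e^(-11)*11^1/1! + e^(-11)*11^2/2! + e^(-11)*11^3/3!
≈ 0.0000167017 + 0.0001837187 + 0.0010104529 + 0.0037049940
= 0.0049158673
≈ 0.004916

0.004916


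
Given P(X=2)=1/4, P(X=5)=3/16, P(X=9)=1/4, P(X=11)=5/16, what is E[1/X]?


E[1/X] = sum(g(x)*P(x))
= 1/2*1/4 + 1/5*3/16 + 1/9*1/4 + 1/11*5/16
= 433/1980

433/1980


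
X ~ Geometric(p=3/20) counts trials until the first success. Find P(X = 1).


P(X=1) = (1-p)^0 * p = (17/20)^0 * 3/20
= 1 * 3/20 = 3/20

3/20


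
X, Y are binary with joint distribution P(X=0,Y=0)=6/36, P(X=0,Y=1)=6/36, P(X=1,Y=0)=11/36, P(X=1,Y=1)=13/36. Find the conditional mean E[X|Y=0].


P(Y=0) = 17/36
E[X|Y=0] = (0*6 + 1*11)/17 = 11/17

11/17


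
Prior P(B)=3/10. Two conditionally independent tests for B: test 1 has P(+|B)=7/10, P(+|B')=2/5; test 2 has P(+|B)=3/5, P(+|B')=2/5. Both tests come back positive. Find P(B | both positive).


After test 1: P(+) = 7/10*3/10 + 2/5*7/10 = 49/100
P(B|+) = (21/100)/(49/100) = 3/7
After test 2 (use post1 as new prior): P(+) = 3/5*3/7 + 2/5*4/7 = 17/35
P(B|+,+) = (9/35)/(17/35) = 9/17

9/17


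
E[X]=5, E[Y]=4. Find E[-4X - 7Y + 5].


E[-4X - 7Y + 5] = -4*E[X] - 7*E[Y] + 5
= (-4)*(5) + (-7)*(4) + (5)
= -20 - 28 + 5 = -43

-43


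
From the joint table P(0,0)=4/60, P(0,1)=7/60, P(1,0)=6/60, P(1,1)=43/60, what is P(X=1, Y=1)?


Read from table: P(X=1, Y=1) = 43/60

43/60


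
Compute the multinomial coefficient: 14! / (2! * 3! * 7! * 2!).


14! = 87178291200
Denominator: 2!=2 * 3!=6 * 7!=5040 * 2!=2
Coefficient = 87178291200 / 120960 = 720720

720720


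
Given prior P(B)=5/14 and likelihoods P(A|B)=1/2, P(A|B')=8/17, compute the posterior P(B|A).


P(A) = P(A|B)P(B) + P(A|B')P(B') = 1/2*5/14 + 8/17*9/14 = 229/476
P(B|A) = P(A|B)P(B)/P(A) = (5/28)/(229/476) = 85/229

85/229


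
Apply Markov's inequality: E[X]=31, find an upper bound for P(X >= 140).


Markov: P(X >= a) <= E[X]/a
P(X >= 140) <= 31/140

31/140


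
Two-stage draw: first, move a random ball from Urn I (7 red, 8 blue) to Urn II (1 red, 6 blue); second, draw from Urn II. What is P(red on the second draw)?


P(transfer red) = 7/15; P(transfer blue) = 8/15
If red transferred: Urn II has 2 red of 8, so P(red|red moved) = 1/4
If blue transferred: Urn II has 1 red of 8, so P(red|blue moved) = 1/8
By total probability: P(red) = 7/15*1/4 + 8/15*1/8 = 11/60

11/60


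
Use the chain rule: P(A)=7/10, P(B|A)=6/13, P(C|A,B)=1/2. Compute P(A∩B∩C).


P(A∩B∩C) = P(A) * P(B|A) * P(C|A∩B)
= 7/10 * 6/13 * 1/2
= 21/65 * 1/2 = 21/130

21/130


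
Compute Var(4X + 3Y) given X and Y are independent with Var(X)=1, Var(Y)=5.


Independence => Cov(X,Y)=0
Var(4X + 3Y) = 4^2*Var(X) + 3^2*Var(Y)
= 16*1 + 9*5 = 61

61


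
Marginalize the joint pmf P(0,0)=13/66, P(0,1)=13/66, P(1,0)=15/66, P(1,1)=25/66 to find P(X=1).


P(X=1) = P(1,0)+P(1,1) = 15/66 + 25/66 = 40/66 = 20/33

20/33


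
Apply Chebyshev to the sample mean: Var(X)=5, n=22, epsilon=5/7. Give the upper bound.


Var(Xbar) = Var(X)/n = 5/22
Chebyshev: P(|Xbar-mu| >= 5/7) <= Var(Xbar)/(5/7)^2 = (5/22)/(25/49) = 49/110

49/110


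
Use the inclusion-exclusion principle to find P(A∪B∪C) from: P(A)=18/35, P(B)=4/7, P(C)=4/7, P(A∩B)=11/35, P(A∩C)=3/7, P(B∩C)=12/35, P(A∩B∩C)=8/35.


P(A∪B∪C) = P(A)+P(B)+P(C) - P(AB)-P(AC)-P(BC) + P(ABC)
= 18/35+4/7+4/7 - 11/35-3/7-12/35 + 8/35
= 4/5

4/5


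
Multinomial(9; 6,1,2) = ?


9! = 362880
Denominator: 6!=720 * 1!=1 * 2!=2
Coefficient = 362880 / 1440 = 252

252


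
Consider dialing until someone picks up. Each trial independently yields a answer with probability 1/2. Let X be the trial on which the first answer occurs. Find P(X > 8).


P(X > 8) = P(first 8 trials all fail) = (1-p)^8 = (1/2)^8 = 1/256

1/256


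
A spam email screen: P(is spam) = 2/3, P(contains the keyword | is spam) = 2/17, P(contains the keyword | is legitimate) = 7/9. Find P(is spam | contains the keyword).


P(A) = P(A|B)P(B) + P(A|B')P(B') = 2/17*2/3 + 7/9*1/3 = 155/459
P(B|A) = P(A|B)P(B)/P(A) = (4/51)/(155/459) = 36/155

36/155


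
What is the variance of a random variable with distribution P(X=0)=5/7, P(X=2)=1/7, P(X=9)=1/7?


E[X] = 11/7, E[X^2] = 85/7
Var(X) = E[X^2] - (E[X])^2 = 85/7 - (11/7)^2 = 474/49

474/49


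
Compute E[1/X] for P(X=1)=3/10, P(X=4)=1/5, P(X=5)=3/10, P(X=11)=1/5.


E[1/X] = sum(g(x)*P(x))
= 1*3/10 + 1/4*1/5 + 1/5*3/10 + 1/11*1/5
= 471/1100

471/1100


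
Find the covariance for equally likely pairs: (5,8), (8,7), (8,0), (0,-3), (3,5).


E[X]=24/5, E[Y]=17/5, E[XY]=111/5
Cov(X,Y) = E[XY] - E[X]E[Y] = 111/5 - 24/5*17/5 = 147/25

147/25


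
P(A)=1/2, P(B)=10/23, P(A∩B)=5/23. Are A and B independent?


P(A)*P(B) = 1/2*10/23 = 5/23
P(A∩B) = 5/23, which equals P(A)P(B), so independent

Yes, A and B are independent


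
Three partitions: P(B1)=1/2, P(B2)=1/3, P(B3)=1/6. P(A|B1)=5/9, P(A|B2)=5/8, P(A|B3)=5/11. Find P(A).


P(A) = P(A|B1)P(B1) + P(A|B2)P(B2) + P(A|B3)P(B3)
= 5/9*1/2 + 5/8*1/3 + 5/11*1/6
= 5/18 + 5/24 + 5/66 = 445/792

445/792


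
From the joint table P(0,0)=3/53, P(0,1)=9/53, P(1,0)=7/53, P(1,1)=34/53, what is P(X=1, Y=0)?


Read from table: P(X=1, Y=0) = 7/53

7/53


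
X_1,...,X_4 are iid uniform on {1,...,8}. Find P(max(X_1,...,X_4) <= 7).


P(max <= 7) = P(all X_i <= 7) = (P(X_1 <= 7))^4
= (7/8)^4 = 2401/4096

2401/4096


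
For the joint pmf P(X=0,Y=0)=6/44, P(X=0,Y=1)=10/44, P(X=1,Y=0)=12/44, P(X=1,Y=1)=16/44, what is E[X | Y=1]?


P(Y=1) = 26/44
E[X|Y=1] = (0*10 + 1*16)/26 = 16/26 = 8/13

8/13


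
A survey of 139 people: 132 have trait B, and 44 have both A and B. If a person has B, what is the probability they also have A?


P(A|B) = P(A∩B)/P(B) = (44/139)/(132/139) = 44/132 = 1/3

1/3


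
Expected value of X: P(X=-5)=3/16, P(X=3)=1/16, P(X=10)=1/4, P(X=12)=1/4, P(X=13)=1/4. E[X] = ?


E[X] = sum(x * P(x))
= -5*3/16 + 3*1/16 + 10*1/4 + 12*1/4 + 13*1/4
= 8

8


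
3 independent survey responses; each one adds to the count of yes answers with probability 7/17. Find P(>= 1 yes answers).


P(at least one) = 1 - P(none)
P(none) = (1 - 7/17)^3 = (10/17)^3 = 1000/4913
P(at least one) = 1 - 1000/4913 = 3913/4913

3913/4913


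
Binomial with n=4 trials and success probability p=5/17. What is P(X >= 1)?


P(X>=1) = P(X=1) + P(X=2) + P(X=3) + P(X=4)
= 34560/83521 + 21600/83521 + 6000/83521 + 625/83521
= 62785/83521

62785/83521


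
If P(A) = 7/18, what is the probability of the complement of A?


P(A') = 1 - P(A) = 1 - 7/18 = 11/18

11/18


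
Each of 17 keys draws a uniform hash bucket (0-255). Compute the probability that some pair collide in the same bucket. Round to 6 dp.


P(all different) = prod((256-i)/256 for i=0..16) = 0.580976
P(at least one match) = 1 - 0.580976 = 0.419024

0.419024


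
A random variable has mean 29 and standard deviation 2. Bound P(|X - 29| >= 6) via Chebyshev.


k = 6/2 = 3
Chebyshev: P(|X-mu| >= k*sigma) <= 1/k^2 = 1/3^2 = 1/9

1/9


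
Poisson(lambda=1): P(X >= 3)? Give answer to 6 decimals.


P(X>=3) = 1 - P(X<=2) = 1 - (e^(-1)*1^0/0! + e^(-1)*1^1/1! + e^(-1)*1^2/2!)
≈ 1 - (0.3678794412 + 0.3678794412 + 0.1839397206)
= 1 - 0.9196986030 = 0.0803013970
≈ 0.080301

0.080301


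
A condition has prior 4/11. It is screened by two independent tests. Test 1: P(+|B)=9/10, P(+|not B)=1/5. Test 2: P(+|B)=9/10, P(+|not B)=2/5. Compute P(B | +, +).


After test 1: P(+) = 9/10*4/11 + 1/5*7/11 = 5/11
P(B|+) = (18/55)/(5/11) = 18/25
After test 2 (use post1 as new prior): P(+) = 9/10*18/25 + 2/5*7/25 = 19/25
P(B|+,+) = (81/125)/(19/25) = 81/95

81/95


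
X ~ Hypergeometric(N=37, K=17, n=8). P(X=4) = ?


P(X=4) = C(17,4)*C(20,4) / C(37,8)
= 2380*4845 / 38608020
= 11531100/38608020 = 11305/37851

11305/37851


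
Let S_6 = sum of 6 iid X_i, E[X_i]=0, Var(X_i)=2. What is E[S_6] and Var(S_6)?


E[S_n] = n*mu = 6*0 = 0
Var(S_n) = n*sigma^2 = 6*2 = 12

E[S_6]=0, Var(S_6)=12


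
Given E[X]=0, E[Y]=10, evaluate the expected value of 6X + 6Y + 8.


E[6X + 6Y + 8] = 6*E[X] + 6*E[Y] + 8
= (6)*(0) + (6)*(10) + (8)
= 0 + 60 + 8 = 68

68


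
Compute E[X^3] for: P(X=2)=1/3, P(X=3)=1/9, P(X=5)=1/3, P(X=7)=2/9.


E[X^3] = sum(x^3 * P(x))
= 8*1/3 + 27*1/9 + 125*1/3 + 343*2/9
= 1112/9

1112/9


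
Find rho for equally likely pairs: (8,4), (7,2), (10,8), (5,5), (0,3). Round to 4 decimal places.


Cov(X,Y) = 3.8000, Var(X) = 11.6000, Var(Y) = 4.2400
rho = Cov/(sqrt(VarX)*sqrt(VarY)) = 0.5418

0.5418


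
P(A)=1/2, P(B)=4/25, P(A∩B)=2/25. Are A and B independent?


P(A)*P(B) = 1/2*4/25 = 2/25
P(A∩B) = 2/25, which equals P(A)P(B), so independent

Yes, A and B are independent


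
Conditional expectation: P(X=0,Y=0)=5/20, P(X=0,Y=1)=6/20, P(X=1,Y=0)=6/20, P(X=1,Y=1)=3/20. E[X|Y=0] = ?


P(Y=0) = 11/20
E[X|Y=0] = (0*5 + 1*6)/11 = 6/11

6/11


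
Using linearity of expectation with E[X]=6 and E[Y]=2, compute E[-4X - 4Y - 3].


E[-4X - 4Y - 3] = -4*E[X] - 4*E[Y] - 3
= (-4)*(6) + (-4)*(2) + (-3)
= -24 - 8 - 3 = -35

-35


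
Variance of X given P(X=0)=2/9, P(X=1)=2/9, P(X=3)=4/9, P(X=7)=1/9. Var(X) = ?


E[X] = 7/3, E[X^2] = 29/3
Var(X) = E[X^2] - (E[X])^2 = 29/3 - (7/3)^2 = 38/9

38/9


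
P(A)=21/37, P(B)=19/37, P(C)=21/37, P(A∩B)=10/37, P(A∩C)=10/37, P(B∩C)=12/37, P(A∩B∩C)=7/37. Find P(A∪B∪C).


P(A∪B∪C) = P(A)+P(B)+P(C) - P(AB)-P(AC)-P(BC) + P(ABC)
= 21/37+19/37+21/37 - 10/37-10/37-12/37 + 7/37
= 36/37

36/37


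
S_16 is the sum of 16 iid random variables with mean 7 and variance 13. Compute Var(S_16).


By independence, Var(S_n) = n*Var(X_1) = 16*13 = 208

208


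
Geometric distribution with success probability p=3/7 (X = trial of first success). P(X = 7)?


P(X=7) = (1-p)^6 * p = (4/7)^6 * 3/7
= 4096/117649 * 3/7 = 12288/823543

12288/823543


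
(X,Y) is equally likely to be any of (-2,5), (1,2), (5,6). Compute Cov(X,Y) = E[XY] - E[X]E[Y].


E[X]=4/3, E[Y]=13/3, E[XY]=22/3
Cov(X,Y) = E[XY] - E[X]E[Y] = 22/3 - 4/3*13/3 = 14/9

14/9


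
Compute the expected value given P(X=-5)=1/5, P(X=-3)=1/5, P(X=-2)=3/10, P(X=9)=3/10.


E[X] = sum(x * P(x))
= -5*1/5 - 3*1/5 - 2*3/10 + 9*3/10
= 1/2

1/2


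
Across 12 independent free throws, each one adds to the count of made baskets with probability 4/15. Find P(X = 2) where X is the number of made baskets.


P(X=2) = C(12,2) * p^2 * (1-p)^10
= 66 * 16/225 * 25937424601/576650390625
= 9129973459552/43248779296875

9129973459552/43248779296875


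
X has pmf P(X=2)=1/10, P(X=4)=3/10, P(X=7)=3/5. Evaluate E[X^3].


E[X^3] = sum(x^3 * P(x))
= 8*1/10 + 64*3/10 + 343*3/5
= 1129/5

1129/5


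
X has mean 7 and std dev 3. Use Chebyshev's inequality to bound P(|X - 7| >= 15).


k = 15/3 = 5
Chebyshev: P(|X-mu| >= k*sigma) <= 1/k^2 = 1/5^2 = 1/25

1/25


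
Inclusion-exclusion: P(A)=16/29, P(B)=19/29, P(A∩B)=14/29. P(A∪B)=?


P(A∪B) = P(A) + P(B) - P(A∩B)
= 16/29 + 19/29 - 14/29 = 21/29

21/29


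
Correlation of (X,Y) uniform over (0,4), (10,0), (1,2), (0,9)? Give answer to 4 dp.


Cov(X,Y) = -9.8125, Var(X) = 17.6875, Var(Y) = 11.1875
rho = Cov/(sqrt(VarX)*sqrt(VarY)) = -0.6976

-0.6976


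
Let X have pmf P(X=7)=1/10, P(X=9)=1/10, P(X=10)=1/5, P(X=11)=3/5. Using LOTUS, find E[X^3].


E[X^3] = sum(g(x)*P(x))
= 343*1/10 + 729*1/10 + 1000*1/5 + 1331*3/5
= 5529/5

5529/5


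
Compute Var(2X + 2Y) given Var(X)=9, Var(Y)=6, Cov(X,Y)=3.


Var(2X + 2Y) = 2^2*Var(X) + 2^2*Var(Y) + 2*2*2*Cov(X,Y)
= 4*9 + 4*6 + 8*3
= 36 + 24 + 24 = 84

84


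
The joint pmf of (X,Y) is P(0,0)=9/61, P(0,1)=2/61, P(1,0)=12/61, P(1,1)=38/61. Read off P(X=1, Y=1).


Read from table: P(X=1, Y=1) = 38/61

38/61


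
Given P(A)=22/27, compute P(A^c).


P(A') = 1 - P(A) = 1 - 22/27 = 5/27

5/27


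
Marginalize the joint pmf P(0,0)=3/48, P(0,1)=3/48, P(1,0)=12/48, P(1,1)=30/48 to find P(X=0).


P(X=0) = P(0,0)+P(0,1) = 3/48 + 3/48 = 6/48 = 1/8

1/8


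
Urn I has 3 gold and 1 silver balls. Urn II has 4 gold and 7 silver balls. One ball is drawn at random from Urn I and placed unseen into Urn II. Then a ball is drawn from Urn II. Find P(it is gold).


P(transfer gold) = 3/4; P(transfer silver) = 1/4
If gold transferred: Urn II has 5 gold of 12, so P(gold|gold moved) = 5/12
If silver transferred: Urn II has 4 gold of 12, so P(gold|silver moved) = 1/3
By total probability: P(gold) = 3/4*5/12 + 1/4*1/3 = 19/48

19/48


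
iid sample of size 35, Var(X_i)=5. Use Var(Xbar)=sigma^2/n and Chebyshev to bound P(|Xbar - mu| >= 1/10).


Var(Xbar) = Var(X)/n = 5/35
Chebyshev: P(|Xbar-mu| >= 1/10) <= Var(Xbar)/(1/10)^2 = (1/7)/(1/100) = 100/7
Bound exceeds 1, so trivial bound: 1

1


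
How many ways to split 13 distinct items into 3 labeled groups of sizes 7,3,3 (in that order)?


13! = 6227020800
Denominator: 7!=5040 * 3!=6 * 3!=6
Coefficient = 6227020800 / 181440 = 34320

34320


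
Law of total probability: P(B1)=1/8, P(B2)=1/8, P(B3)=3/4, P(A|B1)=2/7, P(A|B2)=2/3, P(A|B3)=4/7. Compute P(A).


P(A) = P(A|B1)P(B1) + P(A|B2)P(B2) + P(A|B3)P(B3)
= 2/7*1/8 + 2/3*1/8 + 4/7*3/4
= 1/28 + 1/12 + 3/7 = 23/42

23/42


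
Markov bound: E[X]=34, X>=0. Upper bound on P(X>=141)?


Markov: P(X >= a) <= E[X]/a
P(X >= 141) <= 34/141

34/141


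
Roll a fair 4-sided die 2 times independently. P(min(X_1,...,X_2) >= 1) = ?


P(min >= 1) = P(all X_i >= 1) = (P(X_1 >= 1))^2
= (4/4)^2 = 1^2 = 1

1


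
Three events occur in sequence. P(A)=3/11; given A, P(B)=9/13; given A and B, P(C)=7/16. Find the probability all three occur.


P(A∩B∩C) = P(A) * P(B|A) * P(C|A∩B)
= 3/11 * 9/13 * 7/16
= 27/143 * 7/16 = 189/2288

189/2288


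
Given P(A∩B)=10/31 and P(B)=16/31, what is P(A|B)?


P(A|B) = P(A∩B)/P(B) = (10/31)/(16/31) = 10/16 = 5/8

5/8


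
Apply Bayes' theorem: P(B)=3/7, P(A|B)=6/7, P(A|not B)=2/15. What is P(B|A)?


P(A) = P(A|B)P(B) + P(A|B')P(B') = 6/7*3/7 + 2/15*4/7 = 326/735
P(B|A) = P(A|B)P(B)/P(A) = (18/49)/(326/735) = 135/163

135/163


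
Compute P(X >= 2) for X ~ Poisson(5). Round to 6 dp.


P(X>=2) = 1 - P(X<=1) = 1 - (e^(-5)*5^0/0! + e^(-5)*5^1/1!)
≈ 1 - (0.0067379470 + 0.0336897350)
= 1 - 0.0404276820 = 0.9595723180
≈ 0.959572

0.959572


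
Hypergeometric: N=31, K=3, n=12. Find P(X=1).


P(X=1) = C(3,1)*C(28,11) / C(31,12)
= 3*21474180 / 141120525
= 64422540/141120525 = 2052/4495

2052/4495
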